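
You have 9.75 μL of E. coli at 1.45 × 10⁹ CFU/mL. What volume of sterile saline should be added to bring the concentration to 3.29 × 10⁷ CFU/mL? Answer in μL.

V₂ = C₁V₁/C₂ = 1.45 × 10⁹ × 9.75 / 3.29 × 10⁷ = 430 μL.
Diluent to add = V₂ − V₁ = 430 − 9.75 = 420 μL.

420 μL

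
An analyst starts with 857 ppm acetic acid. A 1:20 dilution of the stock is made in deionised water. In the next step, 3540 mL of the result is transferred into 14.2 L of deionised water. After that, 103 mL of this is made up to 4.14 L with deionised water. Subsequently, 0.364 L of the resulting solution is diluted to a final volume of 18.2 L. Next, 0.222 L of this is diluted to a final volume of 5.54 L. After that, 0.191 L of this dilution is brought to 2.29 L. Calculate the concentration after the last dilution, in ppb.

0.0142 ppb

Overall dilution factor = 20 × 5.011 × 40.19 × 50 × 24.95 × 11.99 = 6.03 × 10⁷.
857 ppm / 6.03 × 10⁷ = 1.42 × 10⁻⁵ ppm = 0.0142 ppb.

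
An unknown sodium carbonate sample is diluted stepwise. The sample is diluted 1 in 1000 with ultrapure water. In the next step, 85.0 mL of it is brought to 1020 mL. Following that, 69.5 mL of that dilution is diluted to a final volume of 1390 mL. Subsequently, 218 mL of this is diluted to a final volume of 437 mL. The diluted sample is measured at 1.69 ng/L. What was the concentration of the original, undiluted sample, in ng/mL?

Overall dilution factor = 1000 × 12 × 20 × 2.005 = 4.81 × 10⁵.
Original = 1.69 ng/L × 4.81 × 10⁵ = 8.13 × 10⁵ ng/L = 813 ng/mL.

813 ng/mL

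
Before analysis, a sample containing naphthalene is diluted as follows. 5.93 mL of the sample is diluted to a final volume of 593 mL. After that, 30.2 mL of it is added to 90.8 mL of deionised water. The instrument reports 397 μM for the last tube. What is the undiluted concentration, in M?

0.159 M

Overall dilution factor = 100 × 4.007 = 401.
Original = 397 μM × 401 = 1.59 × 10⁵ μM = 0.159 M.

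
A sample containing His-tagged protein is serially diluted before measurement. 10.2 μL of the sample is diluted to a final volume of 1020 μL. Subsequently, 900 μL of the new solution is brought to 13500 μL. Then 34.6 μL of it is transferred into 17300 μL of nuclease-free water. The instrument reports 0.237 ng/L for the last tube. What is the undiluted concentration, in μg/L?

178 μg/L

Overall dilution factor = 100 × 15 × 501 = 7.51 × 10⁵.
Original = 0.237 ng/L × 7.51 × 10⁵ = 1.78 × 10⁵ ng/L = 178 μg/L.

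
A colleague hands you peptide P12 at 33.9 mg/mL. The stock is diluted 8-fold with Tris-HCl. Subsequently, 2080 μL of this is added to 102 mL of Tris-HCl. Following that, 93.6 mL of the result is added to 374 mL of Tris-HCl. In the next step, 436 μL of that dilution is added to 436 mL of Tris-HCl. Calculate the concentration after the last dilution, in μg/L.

16.9 μg/L

Overall dilution factor = 8 × 50.04 × 4.996 × 1001 = 2.00 × 10⁶.
33.9 mg/mL / 2.00 × 10⁶ = 1.69 × 10⁻⁵ mg/mL = 16.9 μg/L.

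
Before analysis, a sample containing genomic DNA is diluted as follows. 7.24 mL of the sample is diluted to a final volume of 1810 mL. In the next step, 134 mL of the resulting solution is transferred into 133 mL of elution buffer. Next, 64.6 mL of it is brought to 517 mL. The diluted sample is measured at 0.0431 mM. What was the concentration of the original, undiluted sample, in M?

0.172 M

Overall dilution factor = 250 × 1.993 × 8.003 = 3987.
Original = 0.0431 mM × 3987 = 172 mM = 0.172 M.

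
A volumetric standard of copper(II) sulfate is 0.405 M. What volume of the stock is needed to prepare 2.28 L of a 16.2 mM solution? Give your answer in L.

16.2 mM = 0.0162 M.
V₁ = C₂V₂/C₁ = 0.0162 × 2.28 / 0.405 = 0.0912 L.

0.0912 L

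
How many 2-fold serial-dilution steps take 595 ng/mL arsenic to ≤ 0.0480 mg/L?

4

Need 2ⁿ ≥ 12.4, so n ≥ log(12.4)/log(2) = 3.63.
Minimum whole steps: n = 4.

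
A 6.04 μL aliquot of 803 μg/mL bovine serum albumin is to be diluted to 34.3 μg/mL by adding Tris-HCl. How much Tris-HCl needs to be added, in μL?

V₂ = C₁V₁/C₂ = 803 × 6.04 / 34.3 = 141 μL.
Diluent to add = V₂ − V₁ = 141 − 6.04 = 135 μL.

135 μL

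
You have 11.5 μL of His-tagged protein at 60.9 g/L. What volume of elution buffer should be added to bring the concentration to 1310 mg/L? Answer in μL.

523 μL

1310 mg/L = 1.31 g/L.
V₂ = C₁V₁/C₂ = 60.9 × 11.5 / 1.31 = 535 μL.
Diluent to add = V₂ − V₁ = 535 − 11.5 = 523 μL.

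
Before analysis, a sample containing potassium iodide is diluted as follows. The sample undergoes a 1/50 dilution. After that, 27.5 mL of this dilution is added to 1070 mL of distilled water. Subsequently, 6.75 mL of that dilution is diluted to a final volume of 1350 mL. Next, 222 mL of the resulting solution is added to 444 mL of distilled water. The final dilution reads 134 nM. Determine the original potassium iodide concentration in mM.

Overall dilution factor = 50 × 39.91 × 200 × 3 = 1.20 × 10⁶.
Original = 134 nM × 1.20 × 10⁶ = 1.60 × 10⁸ nM = 160 mM.

160 mM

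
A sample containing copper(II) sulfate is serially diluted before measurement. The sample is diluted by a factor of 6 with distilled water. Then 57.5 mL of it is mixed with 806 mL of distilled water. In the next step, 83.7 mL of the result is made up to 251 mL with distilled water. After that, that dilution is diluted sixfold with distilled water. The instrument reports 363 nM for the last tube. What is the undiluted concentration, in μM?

Overall dilution factor = 6 × 15.02 × 2.999 × 6 = 1621.
Original = 363 nM × 1621 = 5.89 × 10⁵ nM = 589 μM.

589 μM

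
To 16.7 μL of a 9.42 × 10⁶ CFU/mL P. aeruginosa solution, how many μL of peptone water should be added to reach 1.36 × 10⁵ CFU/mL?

1140 μL

V₂ = C₁V₁/C₂ = 9.42 × 10⁶ × 16.7 / 1.36 × 10⁵ = 1157 μL.
Diluent to add = V₂ − V₁ = 1157 − 16.7 = 1140 μL.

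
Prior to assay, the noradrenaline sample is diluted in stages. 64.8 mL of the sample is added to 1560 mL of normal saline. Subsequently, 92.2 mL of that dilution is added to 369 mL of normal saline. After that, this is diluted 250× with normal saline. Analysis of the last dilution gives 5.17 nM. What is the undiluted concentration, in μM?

162 μM

Overall dilution factor = 25.07 × 5.002 × 250 = 3.14 × 10⁴.
Original = 5.17 nM × 3.14 × 10⁴ = 1.62 × 10⁵ nM = 162 μM.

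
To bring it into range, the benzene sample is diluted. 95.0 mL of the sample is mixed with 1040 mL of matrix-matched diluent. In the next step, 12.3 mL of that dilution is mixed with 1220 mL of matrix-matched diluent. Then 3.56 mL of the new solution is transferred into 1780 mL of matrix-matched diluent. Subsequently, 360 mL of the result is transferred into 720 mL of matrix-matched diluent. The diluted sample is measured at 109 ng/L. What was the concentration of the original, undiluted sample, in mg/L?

Overall dilution factor = 11.95 × 100.2 × 501 × 3 = 1.80 × 10⁶.
Original = 109 ng/L × 1.80 × 10⁶ = 1.96 × 10⁸ ng/L = 196 mg/L.

196 mg/L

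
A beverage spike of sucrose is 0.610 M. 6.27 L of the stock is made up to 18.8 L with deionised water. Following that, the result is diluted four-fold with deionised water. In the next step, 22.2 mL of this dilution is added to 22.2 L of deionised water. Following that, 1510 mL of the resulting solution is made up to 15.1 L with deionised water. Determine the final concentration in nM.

5080 nM

Overall dilution factor = 2.998 × 4 × 1001 × 10 = 1.20 × 10⁵.
0.610 M / 1.20 × 10⁵ = 5.08 × 10⁻⁶ M = 5080 nM.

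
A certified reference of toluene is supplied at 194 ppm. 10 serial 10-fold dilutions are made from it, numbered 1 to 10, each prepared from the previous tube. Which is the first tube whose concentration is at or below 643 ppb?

tube 3

Tube n has concentration 194 ppm / 10ⁿ.
Need 10ⁿ ≥ 194 ppm / 643 ppb = 302, so n ≥ 2.48.
First such tube: n = 3.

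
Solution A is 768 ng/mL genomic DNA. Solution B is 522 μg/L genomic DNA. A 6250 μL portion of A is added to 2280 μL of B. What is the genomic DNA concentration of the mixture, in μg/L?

702 μg/L

C_B = 522 μg/L = 522 ng/mL.
C_mix = (C_A·V_A + C_B·V_B)/(V_A + V_B) = (768×6250 + 522×2280) / 8530 = 702 ng/mL = 702 μg/L.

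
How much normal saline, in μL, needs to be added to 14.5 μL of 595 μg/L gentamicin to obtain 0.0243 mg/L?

341 μL

0.0243 mg/L = 24.3 μg/L.
V₂ = C₁V₁/C₂ = 595 × 14.5 / 24.3 = 355 μL.
Diluent to add = V₂ − V₁ = 355 − 14.5 = 341 μL.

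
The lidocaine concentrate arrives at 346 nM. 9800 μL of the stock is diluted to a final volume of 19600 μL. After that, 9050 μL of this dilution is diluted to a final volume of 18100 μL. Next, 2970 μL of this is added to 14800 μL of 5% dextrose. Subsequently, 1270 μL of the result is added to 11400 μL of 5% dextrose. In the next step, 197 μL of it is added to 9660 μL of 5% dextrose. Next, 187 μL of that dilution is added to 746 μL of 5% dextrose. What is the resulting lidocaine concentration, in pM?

Overall dilution factor = 2 × 2 × 5.983 × 9.976 × 50.04 × 4.989 = 5.96 × 10⁴.
346 nM / 5.96 × 10⁴ = 5.80 × 10⁻³ nM = 5.80 pM.

5.80 pM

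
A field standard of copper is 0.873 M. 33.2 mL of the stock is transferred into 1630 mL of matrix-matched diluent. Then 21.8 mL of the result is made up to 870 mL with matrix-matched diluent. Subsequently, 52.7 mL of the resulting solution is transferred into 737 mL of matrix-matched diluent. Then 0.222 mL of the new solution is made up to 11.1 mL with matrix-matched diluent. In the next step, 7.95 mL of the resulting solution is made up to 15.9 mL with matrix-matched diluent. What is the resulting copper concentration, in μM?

0.291 μM

Overall dilution factor = 50.10 × 39.91 × 14.98 × 50 × 2 = 3.00 × 10⁶.
0.873 M / 3.00 × 10⁶ = 2.91 × 10⁻⁷ M = 0.291 μM.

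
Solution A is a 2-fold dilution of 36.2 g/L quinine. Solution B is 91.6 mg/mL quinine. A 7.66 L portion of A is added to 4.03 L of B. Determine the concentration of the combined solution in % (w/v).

C_A = 36.2 g/L / 2 = 18.1 g/L.
C_B = 91.6 mg/mL = 91.6 g/L.
C_mix = (C_A·V_A + C_B·V_B)/(V_A + V_B) = (18.1×7.66 + 91.6×4.03) / 11.69 = 43.4 g/L = 4.34 % (w/v).

4.34 % (w/v)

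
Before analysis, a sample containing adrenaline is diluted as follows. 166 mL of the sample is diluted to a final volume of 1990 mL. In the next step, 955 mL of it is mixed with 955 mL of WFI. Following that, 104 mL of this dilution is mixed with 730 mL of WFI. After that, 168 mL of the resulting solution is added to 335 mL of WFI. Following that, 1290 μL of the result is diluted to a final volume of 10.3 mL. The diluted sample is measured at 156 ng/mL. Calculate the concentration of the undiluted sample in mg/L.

717 mg/L

Overall dilution factor = 11.99 × 2 × 8.019 × 2.994 × 7.984 = 4596.
Original = 156 ng/mL × 4596 = 7.17 × 10⁵ ng/mL = 717 mg/L.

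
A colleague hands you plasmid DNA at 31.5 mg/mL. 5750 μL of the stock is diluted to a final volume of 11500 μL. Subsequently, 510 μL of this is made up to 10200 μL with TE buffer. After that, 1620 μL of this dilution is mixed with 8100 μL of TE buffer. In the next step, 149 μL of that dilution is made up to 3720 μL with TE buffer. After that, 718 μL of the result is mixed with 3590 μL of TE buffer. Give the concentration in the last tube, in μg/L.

Overall dilution factor = 2 × 20 × 6 × 24.97 × 6 = 3.60 × 10⁴.
31.5 mg/mL / 3.60 × 10⁴ = 8.76 × 10⁻⁴ mg/mL = 876 μg/L.

876 μg/L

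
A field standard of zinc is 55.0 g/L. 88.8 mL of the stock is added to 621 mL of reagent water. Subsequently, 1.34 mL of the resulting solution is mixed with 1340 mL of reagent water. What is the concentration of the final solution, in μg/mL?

6.87 μg/mL

Overall dilution factor = 7.993 × 1001 = 8001.
55.0 g/L / 8001 = 6.87 × 10⁻³ g/L = 6.87 μg/mL.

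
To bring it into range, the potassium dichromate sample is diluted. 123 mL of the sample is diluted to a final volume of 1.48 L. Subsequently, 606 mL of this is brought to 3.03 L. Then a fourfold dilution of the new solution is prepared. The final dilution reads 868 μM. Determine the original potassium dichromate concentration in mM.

209 mM

Overall dilution factor = 12.03 × 5 × 4 = 241.
Original = 868 μM × 241 = 2.09 × 10⁵ μM = 209 mM.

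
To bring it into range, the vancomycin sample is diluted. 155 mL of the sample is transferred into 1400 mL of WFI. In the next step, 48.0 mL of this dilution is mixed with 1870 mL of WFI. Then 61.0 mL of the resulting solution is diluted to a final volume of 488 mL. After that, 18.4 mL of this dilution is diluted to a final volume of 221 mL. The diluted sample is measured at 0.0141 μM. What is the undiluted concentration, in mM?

0.543 mM

Overall dilution factor = 10.03 × 39.96 × 8 × 12.01 = 3.85 × 10⁴.
Original = 0.0141 μM × 3.85 × 10⁴ = 543 μM = 0.543 mM.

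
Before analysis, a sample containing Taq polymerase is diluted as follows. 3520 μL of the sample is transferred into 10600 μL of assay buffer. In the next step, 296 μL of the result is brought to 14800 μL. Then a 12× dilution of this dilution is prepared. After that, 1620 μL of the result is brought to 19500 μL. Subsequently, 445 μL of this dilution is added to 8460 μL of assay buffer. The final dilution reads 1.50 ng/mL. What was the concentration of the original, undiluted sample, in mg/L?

870 mg/L

Overall dilution factor = 4.011 × 50 × 12 × 12.04 × 20.01 = 5.80 × 10⁵.
Original = 1.50 ng/mL × 5.80 × 10⁵ = 8.70 × 10⁵ ng/mL = 870 mg/L.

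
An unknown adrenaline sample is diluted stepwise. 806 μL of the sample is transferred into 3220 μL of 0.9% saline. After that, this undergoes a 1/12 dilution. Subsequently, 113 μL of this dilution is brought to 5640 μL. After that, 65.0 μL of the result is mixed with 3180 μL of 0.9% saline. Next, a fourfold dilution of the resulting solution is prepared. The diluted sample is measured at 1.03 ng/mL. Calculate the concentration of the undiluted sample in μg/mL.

615 μg/mL

Overall dilution factor = 4.995 × 12 × 49.91 × 49.92 × 4 = 5.97 × 10⁵.
Original = 1.03 ng/mL × 5.97 × 10⁵ = 6.15 × 10⁵ ng/mL = 615 μg/mL.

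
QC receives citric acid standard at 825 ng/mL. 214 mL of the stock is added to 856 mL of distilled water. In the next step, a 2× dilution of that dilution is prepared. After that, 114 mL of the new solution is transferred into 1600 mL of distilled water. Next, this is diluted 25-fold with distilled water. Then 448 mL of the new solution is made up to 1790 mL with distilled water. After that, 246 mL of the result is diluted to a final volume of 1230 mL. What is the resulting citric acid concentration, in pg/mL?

Overall dilution factor = 5 × 2 × 15.04 × 25 × 3.996 × 5 = 7.51 × 10⁴.
825 ng/mL / 7.51 × 10⁴ = 0.0110 ng/mL = 11.0 pg/mL.

11.0 pg/mL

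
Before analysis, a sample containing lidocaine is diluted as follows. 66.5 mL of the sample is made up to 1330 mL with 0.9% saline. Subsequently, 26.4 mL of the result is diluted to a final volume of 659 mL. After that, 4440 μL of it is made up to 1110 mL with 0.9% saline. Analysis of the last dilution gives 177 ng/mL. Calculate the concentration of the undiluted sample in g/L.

Overall dilution factor = 20 × 24.96 × 250 = 1.25 × 10⁵.
Original = 177 ng/mL × 1.25 × 10⁵ = 2.21 × 10⁷ ng/mL = 22.1 g/L.

22.1 g/L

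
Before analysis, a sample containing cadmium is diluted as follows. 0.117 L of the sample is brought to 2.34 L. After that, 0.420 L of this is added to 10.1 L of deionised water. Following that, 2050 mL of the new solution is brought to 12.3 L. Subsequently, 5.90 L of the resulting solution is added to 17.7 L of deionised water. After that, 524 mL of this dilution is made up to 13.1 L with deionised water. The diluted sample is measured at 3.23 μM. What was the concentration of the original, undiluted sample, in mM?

971 mM

Overall dilution factor = 20 × 25.05 × 6 × 4 × 25 = 3.01 × 10⁵.
Original = 3.23 μM × 3.01 × 10⁵ = 9.71 × 10⁵ μM = 971 mM.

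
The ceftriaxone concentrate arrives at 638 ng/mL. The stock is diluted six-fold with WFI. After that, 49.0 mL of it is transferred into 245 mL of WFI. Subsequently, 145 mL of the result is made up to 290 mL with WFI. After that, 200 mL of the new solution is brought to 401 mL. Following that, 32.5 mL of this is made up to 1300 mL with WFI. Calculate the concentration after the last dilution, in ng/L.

Overall dilution factor = 6 × 6 × 2 × 2.005 × 40 = 5774.
638 ng/mL / 5774 = 0.110 ng/mL = 110 ng/L.

110 ng/L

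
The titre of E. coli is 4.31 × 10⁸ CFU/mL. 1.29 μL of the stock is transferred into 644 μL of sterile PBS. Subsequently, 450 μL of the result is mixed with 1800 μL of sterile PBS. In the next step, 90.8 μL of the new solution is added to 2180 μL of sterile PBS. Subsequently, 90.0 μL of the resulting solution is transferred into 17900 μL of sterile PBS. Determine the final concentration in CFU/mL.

34.5 CFU/mL

Overall dilution factor = 500.2 × 5 × 25.01 × 199.9 = 1.25 × 10⁷.
4.31 × 10⁸ CFU/mL / 1.25 × 10⁷ = 34.5 CFU/mL.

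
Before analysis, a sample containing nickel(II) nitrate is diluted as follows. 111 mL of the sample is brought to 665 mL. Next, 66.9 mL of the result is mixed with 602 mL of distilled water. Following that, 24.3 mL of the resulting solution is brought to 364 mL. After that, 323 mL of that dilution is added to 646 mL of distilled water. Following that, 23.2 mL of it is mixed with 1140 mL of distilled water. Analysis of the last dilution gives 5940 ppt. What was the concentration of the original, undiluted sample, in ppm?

802 ppm

Overall dilution factor = 5.991 × 9.999 × 14.98 × 3 × 50.14 = 1.35 × 10⁵.
Original = 5940 ppt × 1.35 × 10⁵ = 8.02 × 10⁸ ppt = 802 ppm.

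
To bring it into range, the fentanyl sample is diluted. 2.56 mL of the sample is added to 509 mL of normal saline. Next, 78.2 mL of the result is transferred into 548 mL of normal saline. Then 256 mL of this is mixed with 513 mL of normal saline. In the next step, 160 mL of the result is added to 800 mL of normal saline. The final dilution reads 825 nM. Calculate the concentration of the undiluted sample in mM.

Overall dilution factor = 199.8 × 8.008 × 3.004 × 6 = 2.88 × 10⁴.
Original = 825 nM × 2.88 × 10⁴ = 2.38 × 10⁷ nM = 23.8 mM.

23.8 mM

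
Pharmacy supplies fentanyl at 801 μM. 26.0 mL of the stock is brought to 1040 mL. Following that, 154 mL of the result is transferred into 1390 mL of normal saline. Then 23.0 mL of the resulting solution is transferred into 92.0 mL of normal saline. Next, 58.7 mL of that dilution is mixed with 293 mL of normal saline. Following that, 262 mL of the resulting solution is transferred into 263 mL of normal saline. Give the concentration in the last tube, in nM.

33.3 nM

Overall dilution factor = 40 × 10.03 × 5 × 5.991 × 2.004 = 2.41 × 10⁴.
801 μM / 2.41 × 10⁴ = 0.0333 μM = 33.3 nM.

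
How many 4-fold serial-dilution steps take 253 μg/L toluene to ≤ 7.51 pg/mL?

Need 4ⁿ ≥ 3.37 × 10⁴, so n ≥ log(3.37 × 10⁴)/log(4) = 7.52.
Minimum whole steps: n = 8.

8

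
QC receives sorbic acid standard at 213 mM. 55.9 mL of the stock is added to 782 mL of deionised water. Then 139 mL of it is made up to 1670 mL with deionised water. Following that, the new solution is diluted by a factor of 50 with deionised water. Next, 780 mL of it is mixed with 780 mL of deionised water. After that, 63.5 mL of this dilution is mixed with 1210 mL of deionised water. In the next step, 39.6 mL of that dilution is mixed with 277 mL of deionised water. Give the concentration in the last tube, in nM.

Overall dilution factor = 14.99 × 12.01 × 50 × 2 × 20.06 × 7.995 = 2.89 × 10⁶.
213 mM / 2.89 × 10⁶ = 7.38 × 10⁻⁵ mM = 73.8 nM.

73.8 nM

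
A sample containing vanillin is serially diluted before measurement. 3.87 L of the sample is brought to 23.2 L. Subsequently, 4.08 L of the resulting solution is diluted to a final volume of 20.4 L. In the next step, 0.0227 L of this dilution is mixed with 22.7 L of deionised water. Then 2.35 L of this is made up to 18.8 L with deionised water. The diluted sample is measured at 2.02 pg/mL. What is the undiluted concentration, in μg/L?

Overall dilution factor = 5.995 × 5 × 1001 × 8 = 2.40 × 10⁵.
Original = 2.02 pg/mL × 2.40 × 10⁵ = 4.85 × 10⁵ pg/mL = 485 μg/L.

485 μg/L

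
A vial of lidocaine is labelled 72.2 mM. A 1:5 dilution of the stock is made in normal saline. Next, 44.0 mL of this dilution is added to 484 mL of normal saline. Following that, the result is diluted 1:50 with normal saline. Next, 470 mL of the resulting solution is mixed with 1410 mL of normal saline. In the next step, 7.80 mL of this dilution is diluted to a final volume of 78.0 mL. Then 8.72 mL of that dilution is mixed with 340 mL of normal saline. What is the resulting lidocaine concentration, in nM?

15.0 nM

Overall dilution factor = 5 × 12 × 50 × 4 × 10 × 39.99 = 4.80 × 10⁶.
72.2 mM / 4.80 × 10⁶ = 1.50 × 10⁻⁵ mM = 15.0 nM.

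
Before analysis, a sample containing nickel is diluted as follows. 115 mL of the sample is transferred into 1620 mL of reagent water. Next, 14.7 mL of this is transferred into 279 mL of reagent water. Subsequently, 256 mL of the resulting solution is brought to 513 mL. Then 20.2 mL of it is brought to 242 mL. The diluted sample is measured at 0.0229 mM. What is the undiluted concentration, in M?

Overall dilution factor = 15.09 × 19.98 × 2.004 × 11.98 = 7237.
Original = 0.0229 mM × 7237 = 166 mM = 0.166 M.

0.166 M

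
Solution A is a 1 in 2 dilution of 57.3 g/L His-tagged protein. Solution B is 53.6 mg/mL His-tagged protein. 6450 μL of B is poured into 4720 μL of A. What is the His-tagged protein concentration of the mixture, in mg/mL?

C_A = 57.3 g/L / 2 = 28.6 g/L.
C_B = 53.6 mg/mL = 53.6 g/L.
C_mix = (C_A·V_A + C_B·V_B)/(V_A + V_B) = (28.6×4720 + 53.6×6450) / 11170 = 43.1 g/L = 43.1 mg/mL.

43.1 mg/mL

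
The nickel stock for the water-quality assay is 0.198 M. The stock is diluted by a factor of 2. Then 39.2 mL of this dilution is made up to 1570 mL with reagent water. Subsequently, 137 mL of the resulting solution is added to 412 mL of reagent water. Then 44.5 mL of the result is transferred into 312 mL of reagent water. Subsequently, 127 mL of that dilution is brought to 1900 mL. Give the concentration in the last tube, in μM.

5.15 μM

Overall dilution factor = 2 × 40.05 × 4.007 × 8.011 × 14.96 = 3.85 × 10⁴.
0.198 M / 3.85 × 10⁴ = 5.15 × 10⁻⁶ M = 5.15 μM.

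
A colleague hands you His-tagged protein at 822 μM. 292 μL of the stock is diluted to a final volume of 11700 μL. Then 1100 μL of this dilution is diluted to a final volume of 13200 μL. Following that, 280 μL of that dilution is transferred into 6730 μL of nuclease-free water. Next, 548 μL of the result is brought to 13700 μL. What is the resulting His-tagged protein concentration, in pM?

2730 pM

Overall dilution factor = 40.07 × 12 × 25.04 × 25 = 3.01 × 10⁵.
822 μM / 3.01 × 10⁵ = 2.73 × 10⁻³ μM = 2730 pM.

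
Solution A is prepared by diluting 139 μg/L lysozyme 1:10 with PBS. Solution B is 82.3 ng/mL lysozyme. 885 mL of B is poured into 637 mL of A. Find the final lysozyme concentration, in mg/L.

0.0537 mg/L

C_A = 139 μg/L / 10 = 13.9 μg/L.
C_B = 82.3 ng/mL = 82.3 μg/L.
C_mix = (C_A·V_A + C_B·V_B)/(V_A + V_B) = (13.9×637 + 82.3×885) / 1522 = 53.7 μg/L = 0.0537 mg/L.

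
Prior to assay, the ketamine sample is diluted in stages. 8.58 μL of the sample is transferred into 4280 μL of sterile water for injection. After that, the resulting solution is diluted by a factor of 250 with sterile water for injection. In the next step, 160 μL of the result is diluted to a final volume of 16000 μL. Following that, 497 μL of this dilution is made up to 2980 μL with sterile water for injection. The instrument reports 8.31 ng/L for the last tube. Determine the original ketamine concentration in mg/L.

623 mg/L

Overall dilution factor = 499.8 × 250 × 100 × 5.996 = 7.49 × 10⁷.
Original = 8.31 ng/L × 7.49 × 10⁷ = 6.23 × 10⁸ ng/L = 623 mg/L.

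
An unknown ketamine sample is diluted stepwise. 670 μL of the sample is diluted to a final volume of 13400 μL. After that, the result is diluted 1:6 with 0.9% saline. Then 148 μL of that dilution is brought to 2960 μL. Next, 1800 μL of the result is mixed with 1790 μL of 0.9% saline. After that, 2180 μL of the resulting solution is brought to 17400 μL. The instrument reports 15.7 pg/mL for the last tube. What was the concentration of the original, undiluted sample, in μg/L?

600 μg/L

Overall dilution factor = 20 × 6 × 20 × 1.994 × 7.982 = 3.82 × 10⁴.
Original = 15.7 pg/mL × 3.82 × 10⁴ = 6.00 × 10⁵ pg/mL = 600 μg/L.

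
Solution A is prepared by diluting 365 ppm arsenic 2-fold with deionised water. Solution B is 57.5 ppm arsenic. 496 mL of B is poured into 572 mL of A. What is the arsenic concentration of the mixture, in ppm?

C_A = 365 ppm / 2 = 182 ppm.
C_mix = (C_A·V_A + C_B·V_B)/(V_A + V_B) = (182×572 + 57.5×496) / 1068 = 124 ppm.

124 ppm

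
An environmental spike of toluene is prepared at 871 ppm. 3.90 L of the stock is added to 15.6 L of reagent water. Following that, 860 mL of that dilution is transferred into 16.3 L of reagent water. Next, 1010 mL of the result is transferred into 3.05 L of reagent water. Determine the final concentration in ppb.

Overall dilution factor = 5 × 19.95 × 4.020 = 401.
871 ppm / 401 = 2.17 ppm = 2170 ppb.

2170 ppb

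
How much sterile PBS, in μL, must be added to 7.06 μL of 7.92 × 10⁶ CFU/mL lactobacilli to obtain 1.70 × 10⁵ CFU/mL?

V₂ = C₁V₁/C₂ = 7.92 × 10⁶ × 7.06 / 1.70 × 10⁵ = 329 μL.
Diluent to add = V₂ − V₁ = 329 − 7.06 = 322 μL.

322 μL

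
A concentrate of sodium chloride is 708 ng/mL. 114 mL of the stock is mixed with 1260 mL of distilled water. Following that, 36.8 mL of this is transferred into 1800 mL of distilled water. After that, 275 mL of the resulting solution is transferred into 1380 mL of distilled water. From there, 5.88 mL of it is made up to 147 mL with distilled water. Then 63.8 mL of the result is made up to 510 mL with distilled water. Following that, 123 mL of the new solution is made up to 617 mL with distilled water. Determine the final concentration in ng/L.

0.195 ng/L

Overall dilution factor = 12.05 × 49.91 × 6.018 × 25 × 7.994 × 5.016 = 3.63 × 10⁶.
708 ng/mL / 3.63 × 10⁶ = 1.95 × 10⁻⁴ ng/mL = 0.195 ng/L.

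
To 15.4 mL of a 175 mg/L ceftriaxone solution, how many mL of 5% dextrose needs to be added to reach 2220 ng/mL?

1200 mL

2220 ng/mL = 2.22 mg/L.
V₂ = C₁V₁/C₂ = 175 × 15.4 / 2.22 = 1214 mL.
Diluent to add = V₂ − V₁ = 1214 − 15.4 = 1200 mL.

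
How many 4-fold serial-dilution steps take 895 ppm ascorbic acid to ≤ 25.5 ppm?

3

Need 4ⁿ ≥ 35.1, so n ≥ log(35.1)/log(4) = 2.57.
Minimum whole steps: n = 3.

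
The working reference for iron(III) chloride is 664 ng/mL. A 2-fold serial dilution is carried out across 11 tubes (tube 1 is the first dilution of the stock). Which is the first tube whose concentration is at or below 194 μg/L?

tube 2

Tube n has concentration 664 ng/mL / 2ⁿ.
Need 2ⁿ ≥ 664 ng/mL / 194 μg/L = 3.42, so n ≥ 1.78.
First such tube: n = 2.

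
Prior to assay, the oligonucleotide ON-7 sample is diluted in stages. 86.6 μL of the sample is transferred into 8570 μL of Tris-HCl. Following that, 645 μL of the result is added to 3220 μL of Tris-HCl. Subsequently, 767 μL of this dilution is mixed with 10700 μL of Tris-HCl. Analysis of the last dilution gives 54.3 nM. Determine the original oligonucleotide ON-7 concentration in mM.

0.486 mM

Overall dilution factor = 99.96 × 5.992 × 14.95 = 8955.
Original = 54.3 nM × 8955 = 4.86 × 10⁵ nM = 0.486 mM.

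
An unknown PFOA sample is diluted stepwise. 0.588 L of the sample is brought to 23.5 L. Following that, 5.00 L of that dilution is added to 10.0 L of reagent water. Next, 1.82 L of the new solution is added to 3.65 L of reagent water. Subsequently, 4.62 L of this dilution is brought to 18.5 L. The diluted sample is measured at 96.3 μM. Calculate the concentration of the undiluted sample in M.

0.139 M

Overall dilution factor = 39.97 × 3 × 3.005 × 4.004 = 1443.
Original = 96.3 μM × 1443 = 1.39 × 10⁵ μM = 0.139 M.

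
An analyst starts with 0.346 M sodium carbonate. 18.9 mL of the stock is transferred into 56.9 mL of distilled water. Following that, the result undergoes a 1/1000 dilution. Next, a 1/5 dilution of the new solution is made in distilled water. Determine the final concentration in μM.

17.3 μM

Overall dilution factor = 4.011 × 1000 × 5 = 2.01 × 10⁴.
0.346 M / 2.01 × 10⁴ = 1.73 × 10⁻⁵ M = 17.3 μM.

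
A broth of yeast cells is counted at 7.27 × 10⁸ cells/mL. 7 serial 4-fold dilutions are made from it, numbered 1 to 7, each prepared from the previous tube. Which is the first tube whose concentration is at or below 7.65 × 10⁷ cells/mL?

tube 2

Tube n has concentration 7.27 × 10⁸ cells/mL / 4ⁿ.
Need 4ⁿ ≥ 7.27 × 10⁸ cells/mL / 7.65 × 10⁷ cells/mL = 9.50, so n ≥ 1.62.
First such tube: n = 2.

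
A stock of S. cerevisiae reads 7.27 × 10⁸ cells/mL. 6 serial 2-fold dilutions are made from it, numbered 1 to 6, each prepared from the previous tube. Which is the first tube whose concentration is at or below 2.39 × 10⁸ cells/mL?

tube 2

Tube n has concentration 7.27 × 10⁸ cells/mL / 2ⁿ.
Need 2ⁿ ≥ 7.27 × 10⁸ cells/mL / 2.39 × 10⁸ cells/mL = 3.04, so n ≥ 1.60.
First such tube: n = 2.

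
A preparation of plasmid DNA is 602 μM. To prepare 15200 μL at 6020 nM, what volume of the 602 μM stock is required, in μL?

152 μL

6020 nM = 6.02 μM.
V₁ = C₂V₂/C₁ = 6.02 × 15200 / 602 = 152 μL.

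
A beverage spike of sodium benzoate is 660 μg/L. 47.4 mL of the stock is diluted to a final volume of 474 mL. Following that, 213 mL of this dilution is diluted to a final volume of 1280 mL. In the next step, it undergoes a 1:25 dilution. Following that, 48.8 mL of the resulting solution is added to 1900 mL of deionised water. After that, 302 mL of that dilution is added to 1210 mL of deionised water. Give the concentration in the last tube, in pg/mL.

Overall dilution factor = 10 × 6.009 × 25 × 39.93 × 5.007 = 3.00 × 10⁵.
660 μg/L / 3.00 × 10⁵ = 2.20 × 10⁻³ μg/L = 2.20 pg/mL.

2.20 pg/mL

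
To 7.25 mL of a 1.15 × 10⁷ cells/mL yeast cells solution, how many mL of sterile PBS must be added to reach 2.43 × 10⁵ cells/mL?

V₂ = C₁V₁/C₂ = 1.15 × 10⁷ × 7.25 / 2.43 × 10⁵ = 343 mL.
Diluent to add = V₂ − V₁ = 343 − 7.25 = 336 mL.

336 mL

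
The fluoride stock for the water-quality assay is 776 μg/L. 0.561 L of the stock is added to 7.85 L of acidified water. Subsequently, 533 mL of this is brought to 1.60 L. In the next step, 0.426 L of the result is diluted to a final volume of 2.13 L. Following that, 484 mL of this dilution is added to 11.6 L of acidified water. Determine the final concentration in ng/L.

Overall dilution factor = 14.99 × 3.002 × 5 × 24.97 = 5618.
776 μg/L / 5618 = 0.138 μg/L = 138 ng/L.

138 ng/L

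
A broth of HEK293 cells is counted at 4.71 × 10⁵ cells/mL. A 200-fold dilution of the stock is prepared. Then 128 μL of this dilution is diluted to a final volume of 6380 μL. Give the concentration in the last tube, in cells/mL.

Overall dilution factor = 200 × 49.84 = 9969.
4.71 × 10⁵ cells/mL / 9969 = 47.2 cells/mL.

47.2 cells/mL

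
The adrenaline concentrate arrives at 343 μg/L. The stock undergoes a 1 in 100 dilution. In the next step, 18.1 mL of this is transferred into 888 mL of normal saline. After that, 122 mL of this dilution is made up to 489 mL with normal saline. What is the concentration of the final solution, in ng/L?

Overall dilution factor = 100 × 50.06 × 4.008 = 2.01 × 10⁴.
343 μg/L / 2.01 × 10⁴ = 0.0171 μg/L = 17.1 ng/L.

17.1 ng/L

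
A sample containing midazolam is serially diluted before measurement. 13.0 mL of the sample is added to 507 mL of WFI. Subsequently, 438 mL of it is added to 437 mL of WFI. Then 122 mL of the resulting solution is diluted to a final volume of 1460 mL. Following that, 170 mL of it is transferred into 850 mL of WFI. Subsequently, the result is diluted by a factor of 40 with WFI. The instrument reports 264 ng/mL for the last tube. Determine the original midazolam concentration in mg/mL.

60.6 mg/mL

Overall dilution factor = 40 × 1.998 × 11.97 × 6 × 40 = 2.30 × 10⁵.
Original = 264 ng/mL × 2.30 × 10⁵ = 6.06 × 10⁷ ng/mL = 60.6 mg/mL.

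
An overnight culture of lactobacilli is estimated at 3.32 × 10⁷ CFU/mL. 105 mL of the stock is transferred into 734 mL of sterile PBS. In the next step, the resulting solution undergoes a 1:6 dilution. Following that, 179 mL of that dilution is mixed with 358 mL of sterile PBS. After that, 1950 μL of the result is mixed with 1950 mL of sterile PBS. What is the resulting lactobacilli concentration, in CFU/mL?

231 CFU/mL

Overall dilution factor = 7.990 × 6 × 3 × 1001 = 1.44 × 10⁵.
3.32 × 10⁷ CFU/mL / 1.44 × 10⁵ = 231 CFU/mL.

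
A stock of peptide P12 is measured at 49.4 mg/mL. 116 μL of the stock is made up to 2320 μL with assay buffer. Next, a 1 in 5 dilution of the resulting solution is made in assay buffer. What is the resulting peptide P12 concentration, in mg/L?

Overall dilution factor = 20 × 5 = 100.
49.4 mg/mL / 100 = 0.494 mg/mL = 494 mg/L.

494 mg/L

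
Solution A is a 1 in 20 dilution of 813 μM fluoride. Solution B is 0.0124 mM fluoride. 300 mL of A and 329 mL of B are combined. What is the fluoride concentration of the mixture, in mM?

0.0259 mM

C_A = 813 μM / 20 = 40.6 μM.
C_B = 0.0124 mM = 12.4 μM.
C_mix = (C_A·V_A + C_B·V_B)/(V_A + V_B) = (40.6×300 + 12.4×329) / 629.0 = 25.9 μM = 0.0259 mM.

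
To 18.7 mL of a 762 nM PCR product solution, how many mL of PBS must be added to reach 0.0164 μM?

850 mL

0.0164 μM = 16.4 nM.
V₂ = C₁V₁/C₂ = 762 × 18.7 / 16.4 = 869 mL.
Diluent to add = V₂ − V₁ = 869 − 18.7 = 850 mL.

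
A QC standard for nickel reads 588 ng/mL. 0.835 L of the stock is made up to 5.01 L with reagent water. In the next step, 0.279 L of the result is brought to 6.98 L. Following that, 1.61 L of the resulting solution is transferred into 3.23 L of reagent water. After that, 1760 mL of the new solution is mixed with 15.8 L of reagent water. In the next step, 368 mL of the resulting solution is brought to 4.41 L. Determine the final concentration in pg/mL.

Overall dilution factor = 6 × 25.02 × 3.006 × 9.977 × 11.98 = 5.40 × 10⁴.
588 ng/mL / 5.40 × 10⁴ = 0.0109 ng/mL = 10.9 pg/mL.

10.9 pg/mL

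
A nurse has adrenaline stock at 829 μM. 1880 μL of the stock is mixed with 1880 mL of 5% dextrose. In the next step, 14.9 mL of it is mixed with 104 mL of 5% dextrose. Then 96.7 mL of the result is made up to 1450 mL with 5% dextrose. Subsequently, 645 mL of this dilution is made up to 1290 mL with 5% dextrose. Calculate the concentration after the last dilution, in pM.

3460 pM

Overall dilution factor = 1001 × 7.980 × 14.99 × 2 = 2.40 × 10⁵.
829 μM / 2.40 × 10⁵ = 3.46 × 10⁻³ μM = 3460 pM.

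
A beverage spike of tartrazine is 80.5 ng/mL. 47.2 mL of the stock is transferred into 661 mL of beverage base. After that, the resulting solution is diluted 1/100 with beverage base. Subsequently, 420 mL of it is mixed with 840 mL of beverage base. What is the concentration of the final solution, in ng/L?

17.9 ng/L

Overall dilution factor = 15.00 × 100 × 3 = 4501.
80.5 ng/mL / 4501 = 0.0179 ng/mL = 17.9 ng/L.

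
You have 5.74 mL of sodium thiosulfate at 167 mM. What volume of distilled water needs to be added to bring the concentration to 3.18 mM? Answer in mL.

296 mL

V₂ = C₁V₁/C₂ = 167 × 5.74 / 3.18 = 301 mL.
Diluent to add = V₂ − V₁ = 301 − 5.74 = 296 mL.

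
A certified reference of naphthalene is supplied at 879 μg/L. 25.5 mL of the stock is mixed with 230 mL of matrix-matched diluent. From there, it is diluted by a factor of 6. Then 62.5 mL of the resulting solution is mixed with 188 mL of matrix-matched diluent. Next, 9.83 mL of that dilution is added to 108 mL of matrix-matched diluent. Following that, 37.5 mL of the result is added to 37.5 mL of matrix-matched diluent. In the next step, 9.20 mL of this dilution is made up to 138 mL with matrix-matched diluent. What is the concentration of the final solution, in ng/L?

Overall dilution factor = 10.02 × 6 × 4.008 × 11.99 × 2 × 15 = 8.66 × 10⁴.
879 μg/L / 8.66 × 10⁴ = 0.0101 μg/L = 10.1 ng/L.

10.1 ng/L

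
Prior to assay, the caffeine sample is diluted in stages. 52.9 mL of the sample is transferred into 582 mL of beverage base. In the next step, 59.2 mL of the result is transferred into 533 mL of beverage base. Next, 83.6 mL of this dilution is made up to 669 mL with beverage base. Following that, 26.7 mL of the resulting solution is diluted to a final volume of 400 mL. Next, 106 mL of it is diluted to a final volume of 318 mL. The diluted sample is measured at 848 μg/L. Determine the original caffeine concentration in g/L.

36.6 g/L

Overall dilution factor = 12.00 × 10.00 × 8.002 × 14.98 × 3 = 4.32 × 10⁴.
Original = 848 μg/L × 4.32 × 10⁴ = 3.66 × 10⁷ μg/L = 36.6 g/L.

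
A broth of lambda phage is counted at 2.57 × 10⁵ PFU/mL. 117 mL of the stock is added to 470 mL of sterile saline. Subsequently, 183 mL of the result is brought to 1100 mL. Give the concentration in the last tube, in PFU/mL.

8520 PFU/mL

Overall dilution factor = 5.017 × 6.011 = 30.2.
2.57 × 10⁵ PFU/mL / 30.2 = 8520 PFU/mL.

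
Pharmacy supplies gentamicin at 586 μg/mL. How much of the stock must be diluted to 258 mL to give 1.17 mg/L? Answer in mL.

0.515 mL

1.17 mg/L = 1.17 μg/mL.
V₁ = C₂V₂/C₁ = 1.17 × 258 / 586 = 0.515 mL.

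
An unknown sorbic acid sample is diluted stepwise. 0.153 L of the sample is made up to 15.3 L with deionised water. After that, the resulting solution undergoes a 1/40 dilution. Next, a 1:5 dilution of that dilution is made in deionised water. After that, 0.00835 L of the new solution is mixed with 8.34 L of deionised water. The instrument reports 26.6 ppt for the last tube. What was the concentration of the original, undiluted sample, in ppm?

Overall dilution factor = 100 × 40 × 5 × 999.8 = 2.00 × 10⁷.
Original = 26.6 ppt × 2.00 × 10⁷ = 5.32 × 10⁸ ppt = 532 ppm.

532 ppm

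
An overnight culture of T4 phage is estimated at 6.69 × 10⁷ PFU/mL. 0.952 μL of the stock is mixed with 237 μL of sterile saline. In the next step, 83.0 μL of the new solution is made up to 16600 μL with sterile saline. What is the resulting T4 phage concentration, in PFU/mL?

Overall dilution factor = 249.9 × 200 = 5.00 × 10⁴.
6.69 × 10⁷ PFU/mL / 5.00 × 10⁴ = 1340 PFU/mL.

1340 PFU/mL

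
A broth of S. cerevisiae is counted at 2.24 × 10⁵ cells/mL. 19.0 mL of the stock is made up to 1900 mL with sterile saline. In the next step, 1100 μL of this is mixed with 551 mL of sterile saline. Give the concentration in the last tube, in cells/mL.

Overall dilution factor = 100 × 501.9 = 5.02 × 10⁴.
2.24 × 10⁵ cells/mL / 5.02 × 10⁴ = 4.46 cells/mL.

4.46 cells/mL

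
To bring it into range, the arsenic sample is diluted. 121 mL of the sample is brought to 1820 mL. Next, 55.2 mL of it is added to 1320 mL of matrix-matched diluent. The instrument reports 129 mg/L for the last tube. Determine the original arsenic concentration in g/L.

48.3 g/L

Overall dilution factor = 15.04 × 24.91 = 375.
Original = 129 mg/L × 375 = 4.83 × 10⁴ mg/L = 48.3 g/L.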